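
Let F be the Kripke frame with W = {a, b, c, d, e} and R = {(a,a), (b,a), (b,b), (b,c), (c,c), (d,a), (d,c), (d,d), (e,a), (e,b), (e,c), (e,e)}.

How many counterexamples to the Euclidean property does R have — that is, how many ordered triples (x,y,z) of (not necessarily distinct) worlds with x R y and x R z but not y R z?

Enumerating: (b,a,b), (b,a,c), (b,c,a), (b,c,b), (d,a,c), (d,a,d), (d,c,a), (d,c,d), (e,a,b), (e,a,c), (e,a,e), (e,b,e), (e,c,a), (e,c,b), (e,c,e).

15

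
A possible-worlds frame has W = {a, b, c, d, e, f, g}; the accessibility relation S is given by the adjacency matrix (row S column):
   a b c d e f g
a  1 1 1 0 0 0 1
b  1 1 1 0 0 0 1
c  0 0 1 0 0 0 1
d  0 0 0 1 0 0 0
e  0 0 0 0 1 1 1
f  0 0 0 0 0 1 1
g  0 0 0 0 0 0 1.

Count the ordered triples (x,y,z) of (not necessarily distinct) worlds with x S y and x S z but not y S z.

Enumerating: (a,c,a), (a,c,b), (a,g,a), (a,g,b), (a,g,c), (b,c,a), (b,c,b), (b,g,a), (b,g,b), (b,g,c), (c,g,c), (e,f,e), (e,g,e), (e,g,f), (f,g,f).

15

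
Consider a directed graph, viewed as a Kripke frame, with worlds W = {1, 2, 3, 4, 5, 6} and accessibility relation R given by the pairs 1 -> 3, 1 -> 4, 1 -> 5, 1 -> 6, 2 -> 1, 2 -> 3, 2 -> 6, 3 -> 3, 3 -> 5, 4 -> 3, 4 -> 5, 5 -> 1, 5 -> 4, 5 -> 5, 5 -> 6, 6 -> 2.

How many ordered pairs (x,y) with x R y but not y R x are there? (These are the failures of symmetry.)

8

Enumerating: (1,3), (1,4), (1,6), (2,1), (2,3), (3,5), (4,3), (5,6).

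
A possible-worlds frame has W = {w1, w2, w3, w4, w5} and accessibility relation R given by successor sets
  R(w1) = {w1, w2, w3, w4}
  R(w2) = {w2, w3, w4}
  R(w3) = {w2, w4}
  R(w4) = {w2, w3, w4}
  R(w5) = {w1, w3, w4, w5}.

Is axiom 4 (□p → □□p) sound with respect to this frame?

By correspondence theory, 4 is valid on a frame iff R is transitive.
Transitive: no — w5 R w1 and w1 R w2, but not w5 R w2.

No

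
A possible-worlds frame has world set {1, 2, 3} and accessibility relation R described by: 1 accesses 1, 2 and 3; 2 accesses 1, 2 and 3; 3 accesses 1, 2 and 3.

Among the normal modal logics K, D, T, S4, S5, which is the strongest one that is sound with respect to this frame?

Serial (axiom D): yes — every world has a successor (e.g. 1 R 1).
Reflexive (axiom T): yes — every world is R-related to itself.
Transitive (axiom 4): yes — every two-step R-path is closed by a direct edge.
Euclidean (axiom 5): yes — any two successors of a common world are R-related.
So F validates K, D, T, S4, S5. The strongest is S5.

S5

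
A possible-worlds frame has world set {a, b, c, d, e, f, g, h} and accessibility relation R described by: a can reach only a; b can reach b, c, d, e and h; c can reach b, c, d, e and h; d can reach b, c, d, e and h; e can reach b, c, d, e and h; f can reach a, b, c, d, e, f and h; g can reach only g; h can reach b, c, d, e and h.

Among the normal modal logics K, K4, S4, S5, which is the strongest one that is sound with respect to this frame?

Transitive (axiom 4): yes — every two-step R-path is closed by a direct edge.
Reflexive (axiom T): yes — every world is R-related to itself.
Euclidean (axiom 5): no — f R a and f R b, but not a R b.
So F validates K, K4, S4; S5 would additionally require R to be Euclidean. The strongest is S4.

S4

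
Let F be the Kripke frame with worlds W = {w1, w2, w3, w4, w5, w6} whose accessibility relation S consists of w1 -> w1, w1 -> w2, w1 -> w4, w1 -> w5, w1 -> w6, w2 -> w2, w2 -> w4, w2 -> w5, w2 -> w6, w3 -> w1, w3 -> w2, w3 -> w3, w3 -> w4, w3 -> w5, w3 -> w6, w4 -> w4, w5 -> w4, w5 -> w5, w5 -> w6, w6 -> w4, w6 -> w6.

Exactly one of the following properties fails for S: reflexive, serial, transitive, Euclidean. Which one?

Reflexive: yes — every world is S-related to itself.
Serial: yes — every world has a successor (e.g. w1 S w1).
Transitive: yes — every two-step S-path is closed by a direct edge.
Euclidean: no — w1 S w4 and w1 S w2, but not w4 S w2.
Only Euclidean fails.

Euclidean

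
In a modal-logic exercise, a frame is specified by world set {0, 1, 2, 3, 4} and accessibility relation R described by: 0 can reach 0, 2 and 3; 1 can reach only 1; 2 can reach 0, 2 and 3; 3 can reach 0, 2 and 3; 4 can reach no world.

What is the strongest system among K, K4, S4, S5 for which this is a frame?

K4

Transitive (axiom 4): yes — every two-step R-path is closed by a direct edge.
Reflexive (axiom T): no — 4 is not related to itself.
Euclidean (axiom 5): yes — any two successors of a common world are R-related.
So F validates K, K4; S4 would additionally require R to be reflexive. The strongest is K4.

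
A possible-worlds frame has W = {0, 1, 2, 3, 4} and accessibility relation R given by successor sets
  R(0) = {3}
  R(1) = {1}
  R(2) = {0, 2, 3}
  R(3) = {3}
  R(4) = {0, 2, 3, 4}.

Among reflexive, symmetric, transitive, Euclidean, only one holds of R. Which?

transitive

Reflexive: no — 0 is not related to itself.
Symmetric: no — 0 R 3 but not 3 R 0.
Transitive: yes — every two-step R-path is closed by a direct edge.
Euclidean: no — 2 R 3 and 2 R 0, but not 3 R 0.
Only transitive holds.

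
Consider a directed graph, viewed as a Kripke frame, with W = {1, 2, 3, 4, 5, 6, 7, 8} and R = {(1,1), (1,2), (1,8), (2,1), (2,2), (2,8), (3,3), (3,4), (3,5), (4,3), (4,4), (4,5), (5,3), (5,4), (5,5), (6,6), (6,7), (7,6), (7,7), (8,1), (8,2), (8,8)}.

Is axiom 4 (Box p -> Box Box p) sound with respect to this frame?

Yes

Axiom 4 corresponds to the accessibility relation being transitive.
Transitive: yes — every two-step R-path is closed by a direct edge.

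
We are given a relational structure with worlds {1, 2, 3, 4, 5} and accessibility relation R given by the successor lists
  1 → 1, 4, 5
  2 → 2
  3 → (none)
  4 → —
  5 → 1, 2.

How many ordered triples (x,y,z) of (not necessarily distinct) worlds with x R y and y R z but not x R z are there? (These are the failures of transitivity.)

Enumerating: (1,5,2), (5,1,4), (5,1,5).

3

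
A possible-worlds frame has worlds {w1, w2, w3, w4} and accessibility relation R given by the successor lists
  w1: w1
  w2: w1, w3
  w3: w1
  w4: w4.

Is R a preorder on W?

No

Reflexive: no — w2 is not related to itself.
Transitive: yes — every two-step R-path is closed by a direct edge.
So R is not a preorder.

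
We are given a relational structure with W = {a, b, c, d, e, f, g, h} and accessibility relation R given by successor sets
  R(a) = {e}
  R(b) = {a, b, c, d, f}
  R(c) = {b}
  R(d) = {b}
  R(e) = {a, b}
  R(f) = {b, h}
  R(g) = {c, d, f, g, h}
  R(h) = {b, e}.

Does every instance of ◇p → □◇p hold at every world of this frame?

The schema 5 characterises exactly the Euclidean frames.
Euclidean: no — b R a and b R c, but not a R c.

No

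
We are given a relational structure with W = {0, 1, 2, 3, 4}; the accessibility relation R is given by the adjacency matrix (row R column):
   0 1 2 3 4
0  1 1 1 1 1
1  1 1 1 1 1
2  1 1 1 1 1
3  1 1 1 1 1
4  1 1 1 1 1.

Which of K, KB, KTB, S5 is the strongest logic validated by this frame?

Symmetric (axiom B): yes — every pair in R has its reverse in R.
Reflexive (axiom T): yes — every world is R-related to itself.
Euclidean (axiom 5): yes — any two successors of a common world are R-related.
So F validates K, KB, KTB, S5. The strongest is S5.

S5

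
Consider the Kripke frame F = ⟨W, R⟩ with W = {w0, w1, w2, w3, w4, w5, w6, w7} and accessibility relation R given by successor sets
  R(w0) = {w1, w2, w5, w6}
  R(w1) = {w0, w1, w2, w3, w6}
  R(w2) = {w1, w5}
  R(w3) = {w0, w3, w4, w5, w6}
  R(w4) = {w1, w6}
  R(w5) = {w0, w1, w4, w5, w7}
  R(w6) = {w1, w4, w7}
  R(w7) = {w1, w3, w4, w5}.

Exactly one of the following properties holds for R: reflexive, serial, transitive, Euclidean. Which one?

serial

Reflexive: no — w0 is not related to itself.
Serial: yes — every world has a successor (e.g. w0 R w1).
Transitive: no — w0 R w1 and w1 R w3, but not w0 R w3.
Euclidean: no — w0 R w1 and w0 R w5, but not w1 R w5.
Only serial holds.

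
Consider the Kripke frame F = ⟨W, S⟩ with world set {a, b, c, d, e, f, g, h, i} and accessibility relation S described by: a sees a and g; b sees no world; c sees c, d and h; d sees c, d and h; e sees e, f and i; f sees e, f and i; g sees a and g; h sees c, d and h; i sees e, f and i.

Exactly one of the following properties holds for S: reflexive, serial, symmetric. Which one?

Reflexive: no — b is not related to itself.
Serial: no — b has no S-successor.
Symmetric: yes — every pair in S has its reverse in S.
Only symmetric holds.

symmetric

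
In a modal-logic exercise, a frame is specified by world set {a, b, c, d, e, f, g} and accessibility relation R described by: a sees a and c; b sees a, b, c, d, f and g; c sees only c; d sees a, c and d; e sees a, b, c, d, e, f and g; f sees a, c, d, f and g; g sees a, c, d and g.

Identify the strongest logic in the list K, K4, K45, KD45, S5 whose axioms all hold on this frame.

K4

Transitive (axiom 4): yes — every two-step R-path is closed by a direct edge.
Euclidean (axiom 5): no — b R a and b R d, but not a R d.
Serial (axiom D): yes — every world has a successor (e.g. a R a).
Reflexive (axiom T): yes — every world is R-related to itself.
So F validates K, K4; K45 would additionally require R to be Euclidean. The strongest is K4.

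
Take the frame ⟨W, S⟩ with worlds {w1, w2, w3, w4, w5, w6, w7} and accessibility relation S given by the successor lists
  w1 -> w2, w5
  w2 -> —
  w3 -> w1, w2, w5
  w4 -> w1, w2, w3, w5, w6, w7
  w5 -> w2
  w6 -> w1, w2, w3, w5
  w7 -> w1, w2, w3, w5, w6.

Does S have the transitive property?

Transitive: yes — every two-step S-path is closed by a direct edge.

Yes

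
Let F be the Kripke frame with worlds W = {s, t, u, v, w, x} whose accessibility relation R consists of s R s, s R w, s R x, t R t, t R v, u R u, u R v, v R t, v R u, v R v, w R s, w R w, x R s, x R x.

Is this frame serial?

Yes

Serial: yes — every world has a successor (e.g. s R s).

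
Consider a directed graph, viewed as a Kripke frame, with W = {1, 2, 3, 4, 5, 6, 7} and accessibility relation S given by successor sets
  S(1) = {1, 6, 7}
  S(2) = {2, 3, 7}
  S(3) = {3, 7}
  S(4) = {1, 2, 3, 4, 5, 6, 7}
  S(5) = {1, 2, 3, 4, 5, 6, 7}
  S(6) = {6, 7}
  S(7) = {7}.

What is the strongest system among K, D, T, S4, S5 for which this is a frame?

S4

Serial (axiom D): yes — every world has a successor (e.g. 1 S 1).
Reflexive (axiom T): yes — every world is S-related to itself.
Transitive (axiom 4): yes — every two-step S-path is closed by a direct edge.
Euclidean (axiom 5): no — 1 S 7 and 1 S 6, but not 7 S 6.
So F validates K, D, T, S4; S5 would additionally require S to be Euclidean. The strongest is S4.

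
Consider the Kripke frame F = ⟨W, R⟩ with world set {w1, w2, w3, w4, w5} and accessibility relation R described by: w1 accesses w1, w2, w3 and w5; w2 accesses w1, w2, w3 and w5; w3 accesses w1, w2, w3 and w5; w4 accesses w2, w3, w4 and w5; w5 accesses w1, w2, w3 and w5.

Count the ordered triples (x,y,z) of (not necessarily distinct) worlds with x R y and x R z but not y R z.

3

Enumerating: (w4,w2,w4), (w4,w3,w4), (w4,w5,w4).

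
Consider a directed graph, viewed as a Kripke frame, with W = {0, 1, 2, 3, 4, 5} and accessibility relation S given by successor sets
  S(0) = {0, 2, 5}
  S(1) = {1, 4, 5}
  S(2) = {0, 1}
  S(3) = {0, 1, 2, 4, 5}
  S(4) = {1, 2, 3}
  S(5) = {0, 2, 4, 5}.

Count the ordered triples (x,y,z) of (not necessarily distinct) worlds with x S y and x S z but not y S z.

Enumerating: (0,2,2), (0,2,5), (1,4,4), (1,4,5), (1,5,1), (2,0,1), (2,1,0), (3,0,1), (3,0,4), (3,1,0), (3,1,2), (3,2,2), … and 18 more.
Total: 30.

30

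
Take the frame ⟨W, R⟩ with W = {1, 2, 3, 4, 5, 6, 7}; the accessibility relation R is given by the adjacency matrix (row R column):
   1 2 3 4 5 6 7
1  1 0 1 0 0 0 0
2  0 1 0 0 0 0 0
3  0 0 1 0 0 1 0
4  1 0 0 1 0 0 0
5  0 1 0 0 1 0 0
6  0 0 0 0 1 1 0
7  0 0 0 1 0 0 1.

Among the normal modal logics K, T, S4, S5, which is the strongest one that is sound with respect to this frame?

Reflexive (axiom T): yes — every world is R-related to itself.
Transitive (axiom 4): no — 1 R 3 and 3 R 6, but not 1 R 6.
Euclidean (axiom 5): no — 1 R 3 and 1 R 1, but not 3 R 1.
So F validates K, T; S4 would additionally require R to be transitive. The strongest is T.

T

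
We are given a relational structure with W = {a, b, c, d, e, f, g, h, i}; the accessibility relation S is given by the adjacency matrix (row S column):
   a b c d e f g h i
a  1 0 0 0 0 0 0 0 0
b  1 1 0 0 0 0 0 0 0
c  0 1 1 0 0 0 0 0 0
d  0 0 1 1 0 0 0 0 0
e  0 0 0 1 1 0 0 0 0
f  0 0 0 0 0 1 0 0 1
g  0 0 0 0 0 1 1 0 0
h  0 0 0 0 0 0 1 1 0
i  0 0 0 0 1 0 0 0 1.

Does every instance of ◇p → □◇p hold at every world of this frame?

No

Axiom 5 corresponds to the accessibility relation being Euclidean.
Euclidean: no — b S a and b S b, but not a S b.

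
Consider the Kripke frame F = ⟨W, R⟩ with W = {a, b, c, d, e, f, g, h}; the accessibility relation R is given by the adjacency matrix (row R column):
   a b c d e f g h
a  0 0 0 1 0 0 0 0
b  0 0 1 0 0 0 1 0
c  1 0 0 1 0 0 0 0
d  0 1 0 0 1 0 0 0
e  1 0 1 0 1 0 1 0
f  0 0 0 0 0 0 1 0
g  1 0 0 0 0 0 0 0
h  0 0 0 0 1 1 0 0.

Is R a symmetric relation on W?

No

Symmetric: no — a R d but not d R a.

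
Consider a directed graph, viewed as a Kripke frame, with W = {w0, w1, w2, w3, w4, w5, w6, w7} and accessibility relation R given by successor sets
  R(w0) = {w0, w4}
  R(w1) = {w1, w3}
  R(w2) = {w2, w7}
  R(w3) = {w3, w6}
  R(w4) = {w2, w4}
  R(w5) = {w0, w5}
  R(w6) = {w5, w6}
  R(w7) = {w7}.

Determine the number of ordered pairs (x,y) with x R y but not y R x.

7

Enumerating: (w0,w4), (w1,w3), (w2,w7), (w3,w6), (w4,w2), (w5,w0), (w6,w5).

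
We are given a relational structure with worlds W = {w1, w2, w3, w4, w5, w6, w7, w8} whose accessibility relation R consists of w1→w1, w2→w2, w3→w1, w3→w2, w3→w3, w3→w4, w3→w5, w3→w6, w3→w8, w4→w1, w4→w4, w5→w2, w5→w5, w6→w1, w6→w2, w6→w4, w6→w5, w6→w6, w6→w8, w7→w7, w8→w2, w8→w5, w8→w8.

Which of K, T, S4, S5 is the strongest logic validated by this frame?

S4

Reflexive (axiom T): yes — every world is R-related to itself.
Transitive (axiom 4): yes — every two-step R-path is closed by a direct edge.
Euclidean (axiom 5): no — w3 R w1 and w3 R w2, but not w1 R w2.
So F validates K, T, S4; S5 would additionally require R to be Euclidean. The strongest is S4.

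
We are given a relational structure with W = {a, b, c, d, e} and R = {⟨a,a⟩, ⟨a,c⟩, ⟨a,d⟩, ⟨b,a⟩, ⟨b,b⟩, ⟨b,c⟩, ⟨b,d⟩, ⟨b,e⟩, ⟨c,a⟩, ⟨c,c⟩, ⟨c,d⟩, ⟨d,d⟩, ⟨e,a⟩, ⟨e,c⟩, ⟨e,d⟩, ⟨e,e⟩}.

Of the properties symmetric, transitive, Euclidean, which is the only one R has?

Symmetric: no — a R d but not d R a.
Transitive: yes — every two-step R-path is closed by a direct edge.
Euclidean: no — a R d and a R c, but not d R c.
Only transitive holds.

transitive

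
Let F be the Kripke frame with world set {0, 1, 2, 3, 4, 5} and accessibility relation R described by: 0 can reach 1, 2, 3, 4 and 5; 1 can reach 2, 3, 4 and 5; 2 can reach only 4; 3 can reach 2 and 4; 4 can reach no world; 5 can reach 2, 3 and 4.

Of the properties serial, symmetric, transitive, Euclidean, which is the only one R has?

transitive

Serial: no — 4 has no R-successor.
Symmetric: no — 0 R 1 but not 1 R 0.
Transitive: yes — every two-step R-path is closed by a direct edge.
Euclidean: no — 0 R 2 and 0 R 1, but not 2 R 1.
Only transitive holds.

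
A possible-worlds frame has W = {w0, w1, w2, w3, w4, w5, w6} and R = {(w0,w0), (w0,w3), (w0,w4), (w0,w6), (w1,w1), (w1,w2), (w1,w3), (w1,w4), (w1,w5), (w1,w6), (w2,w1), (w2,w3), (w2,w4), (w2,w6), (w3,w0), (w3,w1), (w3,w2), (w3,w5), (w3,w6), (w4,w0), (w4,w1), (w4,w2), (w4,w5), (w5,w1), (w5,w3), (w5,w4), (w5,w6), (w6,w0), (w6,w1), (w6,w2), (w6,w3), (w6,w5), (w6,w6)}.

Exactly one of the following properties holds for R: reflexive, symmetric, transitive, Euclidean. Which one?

Reflexive: no — w2 is not related to itself.
Symmetric: yes — every pair in R has its reverse in R.
Transitive: no — w0 R w3 and w3 R w1, but not w0 R w1.
Euclidean: no — w0 R w3 and w0 R w4, but not w3 R w4.
Only symmetric holds.

symmetric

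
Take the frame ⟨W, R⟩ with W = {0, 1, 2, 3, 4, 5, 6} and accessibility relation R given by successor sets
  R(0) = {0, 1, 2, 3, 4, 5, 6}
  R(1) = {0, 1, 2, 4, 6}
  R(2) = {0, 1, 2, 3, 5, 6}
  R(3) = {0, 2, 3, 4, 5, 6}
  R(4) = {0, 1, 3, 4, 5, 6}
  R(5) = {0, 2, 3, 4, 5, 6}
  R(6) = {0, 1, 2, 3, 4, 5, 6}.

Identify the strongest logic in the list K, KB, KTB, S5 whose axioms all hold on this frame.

Symmetric (axiom B): yes — every pair in R has its reverse in R.
Reflexive (axiom T): yes — every world is R-related to itself.
Euclidean (axiom 5): no — 0 R 1 and 0 R 3, but not 1 R 3.
So F validates K, KB, KTB; S5 would additionally require R to be Euclidean. The strongest is KTB.

KTB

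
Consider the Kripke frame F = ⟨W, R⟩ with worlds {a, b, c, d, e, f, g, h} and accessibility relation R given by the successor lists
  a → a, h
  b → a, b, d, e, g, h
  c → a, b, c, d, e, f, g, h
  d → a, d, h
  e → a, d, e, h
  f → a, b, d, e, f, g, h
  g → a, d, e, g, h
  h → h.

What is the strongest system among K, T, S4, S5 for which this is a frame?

S4

Reflexive (axiom T): yes — every world is R-related to itself.
Transitive (axiom 4): yes — every two-step R-path is closed by a direct edge.
Euclidean (axiom 5): no — b R a and b R d, but not a R d.
So F validates K, T, S4; S5 would additionally require R to be Euclidean. The strongest is S4.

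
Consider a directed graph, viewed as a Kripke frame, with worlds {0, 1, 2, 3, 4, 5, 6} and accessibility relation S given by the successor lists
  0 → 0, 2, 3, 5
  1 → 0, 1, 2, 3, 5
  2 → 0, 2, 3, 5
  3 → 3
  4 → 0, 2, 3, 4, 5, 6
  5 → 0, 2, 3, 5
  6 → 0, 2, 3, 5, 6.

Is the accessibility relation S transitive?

Transitive: yes — every two-step S-path is closed by a direct edge.

Yes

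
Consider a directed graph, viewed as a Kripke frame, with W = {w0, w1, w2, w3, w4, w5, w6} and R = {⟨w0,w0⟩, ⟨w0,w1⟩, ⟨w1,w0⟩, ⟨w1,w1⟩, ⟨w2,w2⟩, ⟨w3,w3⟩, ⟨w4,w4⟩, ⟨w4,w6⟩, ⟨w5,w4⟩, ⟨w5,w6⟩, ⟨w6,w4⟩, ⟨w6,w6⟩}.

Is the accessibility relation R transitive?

Transitive: yes — every two-step R-path is closed by a direct edge.

Yes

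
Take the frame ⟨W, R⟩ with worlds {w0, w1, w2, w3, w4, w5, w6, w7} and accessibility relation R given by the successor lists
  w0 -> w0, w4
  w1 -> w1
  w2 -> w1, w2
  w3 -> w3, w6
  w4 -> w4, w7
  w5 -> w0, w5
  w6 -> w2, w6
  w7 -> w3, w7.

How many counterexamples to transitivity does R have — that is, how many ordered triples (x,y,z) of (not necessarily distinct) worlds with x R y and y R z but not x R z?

6

Enumerating: (w0,w4,w7), (w3,w6,w2), (w4,w7,w3), (w5,w0,w4), (w6,w2,w1), (w7,w3,w6).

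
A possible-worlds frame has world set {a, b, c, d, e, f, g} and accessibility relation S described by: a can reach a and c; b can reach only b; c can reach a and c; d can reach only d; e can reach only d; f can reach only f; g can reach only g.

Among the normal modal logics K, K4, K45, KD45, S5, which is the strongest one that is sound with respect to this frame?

Transitive (axiom 4): yes — every two-step S-path is closed by a direct edge.
Euclidean (axiom 5): yes — any two successors of a common world are S-related.
Serial (axiom D): yes — every world has a successor (e.g. a S a).
Reflexive (axiom T): no — e is not related to itself.
So F validates K, K4, K45, KD45; S5 would additionally require S to be reflexive. The strongest is KD45.

KD45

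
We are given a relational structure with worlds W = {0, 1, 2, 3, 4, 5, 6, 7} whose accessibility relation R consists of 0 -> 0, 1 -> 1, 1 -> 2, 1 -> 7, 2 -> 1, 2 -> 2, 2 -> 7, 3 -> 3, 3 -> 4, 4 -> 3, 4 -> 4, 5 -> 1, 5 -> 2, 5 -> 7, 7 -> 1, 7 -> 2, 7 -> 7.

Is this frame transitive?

Transitive: yes — every two-step R-path is closed by a direct edge.

Yes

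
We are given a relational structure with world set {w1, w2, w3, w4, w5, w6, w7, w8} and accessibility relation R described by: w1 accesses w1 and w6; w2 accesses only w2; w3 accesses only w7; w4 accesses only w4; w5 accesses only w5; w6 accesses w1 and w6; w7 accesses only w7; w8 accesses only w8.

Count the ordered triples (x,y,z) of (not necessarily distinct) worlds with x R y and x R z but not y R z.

R is Euclidean; there are no such tuples.

0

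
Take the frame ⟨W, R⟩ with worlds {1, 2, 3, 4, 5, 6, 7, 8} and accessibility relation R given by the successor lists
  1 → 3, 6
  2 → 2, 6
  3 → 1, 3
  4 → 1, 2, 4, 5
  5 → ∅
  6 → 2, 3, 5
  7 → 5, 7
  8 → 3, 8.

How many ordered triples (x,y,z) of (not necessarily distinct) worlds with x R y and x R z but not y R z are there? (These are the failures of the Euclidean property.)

25

Enumerating: (1,3,6), (1,6,6), (2,6,6), (3,1,1), (4,1,1), (4,1,2), (4,1,4), (4,1,5), (4,2,1), (4,2,4), (4,2,5), (4,5,1), … and 13 more.
Total: 25.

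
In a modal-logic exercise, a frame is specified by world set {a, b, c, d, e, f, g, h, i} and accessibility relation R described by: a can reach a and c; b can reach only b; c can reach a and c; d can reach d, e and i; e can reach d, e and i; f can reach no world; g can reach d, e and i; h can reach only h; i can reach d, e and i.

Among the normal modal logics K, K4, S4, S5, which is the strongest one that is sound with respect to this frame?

K4

Transitive (axiom 4): yes — every two-step R-path is closed by a direct edge.
Reflexive (axiom T): no — f is not related to itself.
Euclidean (axiom 5): yes — any two successors of a common world are R-related.
So F validates K, K4; S4 would additionally require R to be reflexive. The strongest is K4.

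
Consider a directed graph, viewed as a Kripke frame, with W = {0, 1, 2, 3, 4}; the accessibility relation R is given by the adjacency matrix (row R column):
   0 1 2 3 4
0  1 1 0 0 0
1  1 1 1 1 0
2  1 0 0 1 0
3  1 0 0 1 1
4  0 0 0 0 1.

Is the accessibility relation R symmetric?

No

Symmetric: no — 1 R 2 but not 2 R 1.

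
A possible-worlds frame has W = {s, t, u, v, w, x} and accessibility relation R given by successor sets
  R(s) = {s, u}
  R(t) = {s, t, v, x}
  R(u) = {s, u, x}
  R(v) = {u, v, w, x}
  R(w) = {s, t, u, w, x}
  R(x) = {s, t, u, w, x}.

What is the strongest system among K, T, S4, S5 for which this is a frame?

Reflexive (axiom T): yes — every world is R-related to itself.
Transitive (axiom 4): no — s R u and u R x, but not s R x.
Euclidean (axiom 5): no — t R s and t R v, but not s R v.
So F validates K, T; S4 would additionally require R to be transitive. The strongest is T.

T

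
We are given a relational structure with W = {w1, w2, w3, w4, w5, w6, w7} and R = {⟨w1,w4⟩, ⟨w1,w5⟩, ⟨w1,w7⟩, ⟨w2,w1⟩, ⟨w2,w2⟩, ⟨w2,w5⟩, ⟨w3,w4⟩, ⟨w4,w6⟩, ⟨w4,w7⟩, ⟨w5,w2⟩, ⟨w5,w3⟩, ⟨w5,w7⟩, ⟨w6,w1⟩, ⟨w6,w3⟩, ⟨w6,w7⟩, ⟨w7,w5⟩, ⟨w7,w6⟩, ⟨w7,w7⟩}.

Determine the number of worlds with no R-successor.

R is serial; there are no such worlds.

0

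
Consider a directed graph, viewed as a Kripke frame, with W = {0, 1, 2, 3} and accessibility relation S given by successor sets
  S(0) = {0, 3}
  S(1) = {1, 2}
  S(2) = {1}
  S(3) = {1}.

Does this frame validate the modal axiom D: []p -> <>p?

The schema D characterises exactly the serial frames.
Serial: yes — every world has a successor (e.g. 0 S 0).

Yes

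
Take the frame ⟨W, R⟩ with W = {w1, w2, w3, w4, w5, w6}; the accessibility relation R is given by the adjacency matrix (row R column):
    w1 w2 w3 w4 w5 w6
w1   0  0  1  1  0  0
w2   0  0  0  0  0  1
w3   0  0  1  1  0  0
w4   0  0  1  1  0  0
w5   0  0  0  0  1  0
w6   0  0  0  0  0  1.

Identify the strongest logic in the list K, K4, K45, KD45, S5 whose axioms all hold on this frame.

Transitive (axiom 4): yes — every two-step R-path is closed by a direct edge.
Euclidean (axiom 5): yes — any two successors of a common world are R-related.
Serial (axiom D): yes — every world has a successor (e.g. w1 R w3).
Reflexive (axiom T): no — w1 is not related to itself.
So F validates K, K4, K45, KD45; S5 would additionally require R to be reflexive. The strongest is KD45.

KD45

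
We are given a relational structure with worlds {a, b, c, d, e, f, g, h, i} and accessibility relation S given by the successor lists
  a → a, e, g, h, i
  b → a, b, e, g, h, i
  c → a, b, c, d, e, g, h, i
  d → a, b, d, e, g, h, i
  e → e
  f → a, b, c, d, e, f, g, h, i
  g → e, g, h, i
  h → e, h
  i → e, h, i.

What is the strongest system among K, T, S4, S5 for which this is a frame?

Reflexive (axiom T): yes — every world is S-related to itself.
Transitive (axiom 4): yes — every two-step S-path is closed by a direct edge.
Euclidean (axiom 5): no — a S e and a S g, but not e S g.
So F validates K, T, S4; S5 would additionally require S to be Euclidean. The strongest is S4.

S4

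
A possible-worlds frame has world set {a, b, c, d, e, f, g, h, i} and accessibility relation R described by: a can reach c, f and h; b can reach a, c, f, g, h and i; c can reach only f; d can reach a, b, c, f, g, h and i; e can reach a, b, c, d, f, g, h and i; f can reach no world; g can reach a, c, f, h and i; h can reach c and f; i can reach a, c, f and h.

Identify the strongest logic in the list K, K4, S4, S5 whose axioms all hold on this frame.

K4

Transitive (axiom 4): yes — every two-step R-path is closed by a direct edge.
Reflexive (axiom T): no — a is not related to itself.
Euclidean (axiom 5): no — a R c and a R h, but not c R h.
So F validates K, K4; S4 would additionally require R to be reflexive. The strongest is K4.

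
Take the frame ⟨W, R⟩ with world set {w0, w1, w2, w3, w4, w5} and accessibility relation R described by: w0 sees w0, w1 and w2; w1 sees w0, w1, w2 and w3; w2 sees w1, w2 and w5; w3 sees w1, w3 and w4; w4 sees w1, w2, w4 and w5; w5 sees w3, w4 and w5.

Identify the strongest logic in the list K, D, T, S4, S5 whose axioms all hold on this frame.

Serial (axiom D): yes — every world has a successor (e.g. w0 R w0).
Reflexive (axiom T): yes — every world is R-related to itself.
Transitive (axiom 4): no — w0 R w1 and w1 R w3, but not w0 R w3.
Euclidean (axiom 5): no — w1 R w0 and w1 R w3, but not w0 R w3.
So F validates K, D, T; S4 would additionally require R to be transitive. The strongest is T.

T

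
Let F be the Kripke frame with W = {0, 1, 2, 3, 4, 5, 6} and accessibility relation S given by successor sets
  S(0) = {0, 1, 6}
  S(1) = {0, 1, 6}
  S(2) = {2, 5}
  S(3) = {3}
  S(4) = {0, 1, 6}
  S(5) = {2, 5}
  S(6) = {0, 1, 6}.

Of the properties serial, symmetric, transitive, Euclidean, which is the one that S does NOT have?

Serial: yes — every world has a successor (e.g. 0 S 0).
Symmetric: no — 4 S 0 but not 0 S 4.
Transitive: yes — every two-step S-path is closed by a direct edge.
Euclidean: yes — any two successors of a common world are S-related.
Only symmetric fails.

symmetric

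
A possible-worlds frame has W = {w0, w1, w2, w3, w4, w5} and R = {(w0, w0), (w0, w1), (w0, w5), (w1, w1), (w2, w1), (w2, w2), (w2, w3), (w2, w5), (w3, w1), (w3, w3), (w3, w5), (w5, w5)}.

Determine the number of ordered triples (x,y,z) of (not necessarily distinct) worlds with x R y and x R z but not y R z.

15

Enumerating: (w0,w1,w0), (w0,w1,w5), (w0,w5,w0), (w0,w5,w1), (w2,w1,w2), (w2,w1,w3), (w2,w1,w5), (w2,w3,w2), (w2,w5,w1), (w2,w5,w2), (w2,w5,w3), (w3,w1,w3), (w3,w1,w5), (w3,w5,w1), (w3,w5,w3).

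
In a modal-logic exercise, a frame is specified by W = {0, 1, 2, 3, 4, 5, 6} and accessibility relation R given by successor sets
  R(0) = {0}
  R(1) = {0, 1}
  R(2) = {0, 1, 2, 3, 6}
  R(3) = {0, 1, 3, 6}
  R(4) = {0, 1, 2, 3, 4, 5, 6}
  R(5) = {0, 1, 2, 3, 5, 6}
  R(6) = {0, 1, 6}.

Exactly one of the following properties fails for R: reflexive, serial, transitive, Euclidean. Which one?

Euclidean

Reflexive: yes — every world is R-related to itself.
Serial: yes — every world has a successor (e.g. 0 R 0).
Transitive: yes — every two-step R-path is closed by a direct edge.
Euclidean: no — 2 R 0 and 2 R 1, but not 0 R 1.
Only Euclidean fails.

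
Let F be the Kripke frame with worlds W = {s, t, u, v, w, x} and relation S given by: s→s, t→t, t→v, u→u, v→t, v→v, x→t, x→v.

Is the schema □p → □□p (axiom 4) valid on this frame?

Yes

The schema 4 characterises exactly the transitive frames.
Transitive: yes — every two-step S-path is closed by a direct edge.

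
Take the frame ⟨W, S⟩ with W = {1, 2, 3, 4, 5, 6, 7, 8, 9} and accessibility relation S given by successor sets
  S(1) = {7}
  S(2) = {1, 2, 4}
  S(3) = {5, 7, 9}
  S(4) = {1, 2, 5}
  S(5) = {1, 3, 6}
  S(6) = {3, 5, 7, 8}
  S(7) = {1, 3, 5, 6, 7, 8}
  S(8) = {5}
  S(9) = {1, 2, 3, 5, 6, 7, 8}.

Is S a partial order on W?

No

Reflexive: no — 1 is not related to itself.
Transitive: no — 1 S 7 and 7 S 3, but not 1 S 3.
Antisymmetric: no — 1 S 7 and 7 S 1 with 1 ≠ 7.
So S is not a partial order.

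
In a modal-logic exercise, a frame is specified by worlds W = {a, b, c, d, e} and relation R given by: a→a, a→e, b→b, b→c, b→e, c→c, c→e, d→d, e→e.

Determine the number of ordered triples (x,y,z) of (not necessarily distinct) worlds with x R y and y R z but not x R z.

0

R is transitive; there are no such tuples.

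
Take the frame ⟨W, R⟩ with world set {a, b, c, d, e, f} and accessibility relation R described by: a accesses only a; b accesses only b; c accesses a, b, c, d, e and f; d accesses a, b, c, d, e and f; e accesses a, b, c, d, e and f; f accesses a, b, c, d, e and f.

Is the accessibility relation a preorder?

Yes

Reflexive: yes — every world is R-related to itself.
Transitive: yes — every two-step R-path is closed by a direct edge.
So R is a preorder.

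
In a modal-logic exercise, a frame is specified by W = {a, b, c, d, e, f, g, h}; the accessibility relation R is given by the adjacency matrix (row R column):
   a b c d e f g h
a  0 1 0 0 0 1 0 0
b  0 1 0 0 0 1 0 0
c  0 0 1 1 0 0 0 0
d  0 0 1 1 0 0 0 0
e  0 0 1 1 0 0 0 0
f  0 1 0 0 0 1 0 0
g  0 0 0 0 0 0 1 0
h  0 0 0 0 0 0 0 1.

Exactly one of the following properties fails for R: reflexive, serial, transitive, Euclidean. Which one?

reflexive

Reflexive: no — a is not related to itself.
Serial: yes — every world has a successor (e.g. a R b).
Transitive: yes — every two-step R-path is closed by a direct edge.
Euclidean: yes — any two successors of a common world are R-related.
Only reflexive fails.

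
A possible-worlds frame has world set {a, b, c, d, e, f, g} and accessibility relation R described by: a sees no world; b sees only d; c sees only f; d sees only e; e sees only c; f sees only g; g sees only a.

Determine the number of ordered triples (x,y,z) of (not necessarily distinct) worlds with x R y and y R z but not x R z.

5

Enumerating: (b,d,e), (c,f,g), (d,e,c), (e,c,f), (f,g,a).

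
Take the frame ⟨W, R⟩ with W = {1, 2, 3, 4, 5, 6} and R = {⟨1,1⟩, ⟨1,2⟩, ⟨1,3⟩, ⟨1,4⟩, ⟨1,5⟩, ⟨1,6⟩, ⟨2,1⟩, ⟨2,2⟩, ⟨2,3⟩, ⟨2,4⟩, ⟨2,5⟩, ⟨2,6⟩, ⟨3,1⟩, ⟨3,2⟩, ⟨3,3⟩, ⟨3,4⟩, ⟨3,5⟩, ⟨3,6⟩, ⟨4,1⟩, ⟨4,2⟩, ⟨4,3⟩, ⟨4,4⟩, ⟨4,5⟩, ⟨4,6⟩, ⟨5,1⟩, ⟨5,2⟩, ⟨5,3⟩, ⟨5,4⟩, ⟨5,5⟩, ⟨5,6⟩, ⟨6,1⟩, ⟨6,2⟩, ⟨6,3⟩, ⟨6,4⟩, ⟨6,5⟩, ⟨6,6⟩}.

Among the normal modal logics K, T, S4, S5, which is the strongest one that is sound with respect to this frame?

S5

Reflexive (axiom T): yes — every world is R-related to itself.
Transitive (axiom 4): yes — every two-step R-path is closed by a direct edge.
Euclidean (axiom 5): yes — any two successors of a common world are R-related.
So F validates K, T, S4, S5. The strongest is S5.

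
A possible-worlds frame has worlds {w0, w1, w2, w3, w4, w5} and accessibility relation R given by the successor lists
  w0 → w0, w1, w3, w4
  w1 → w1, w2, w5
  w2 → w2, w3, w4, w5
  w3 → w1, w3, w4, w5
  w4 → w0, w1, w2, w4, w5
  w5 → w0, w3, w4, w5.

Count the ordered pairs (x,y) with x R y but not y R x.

Enumerating: (w0,w1), (w0,w3), (w1,w2), (w1,w5), (w2,w3), (w2,w5), (w3,w1), (w3,w4), (w4,w1), (w5,w0).

10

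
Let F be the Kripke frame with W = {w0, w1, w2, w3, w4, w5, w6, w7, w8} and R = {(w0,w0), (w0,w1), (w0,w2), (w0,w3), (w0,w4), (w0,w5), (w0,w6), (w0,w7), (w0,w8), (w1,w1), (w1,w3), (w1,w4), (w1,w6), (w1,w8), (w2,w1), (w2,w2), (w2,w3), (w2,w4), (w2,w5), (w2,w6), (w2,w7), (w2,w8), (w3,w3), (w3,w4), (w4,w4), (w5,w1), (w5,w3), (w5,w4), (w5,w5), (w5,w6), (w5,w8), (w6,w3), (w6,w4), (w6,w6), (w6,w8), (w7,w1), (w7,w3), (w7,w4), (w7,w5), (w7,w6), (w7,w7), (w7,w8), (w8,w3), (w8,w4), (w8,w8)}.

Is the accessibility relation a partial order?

Yes

Reflexive: yes — every world is R-related to itself.
Transitive: yes — every two-step R-path is closed by a direct edge.
Antisymmetric: yes — no distinct pair is related both ways.
So R is a partial order.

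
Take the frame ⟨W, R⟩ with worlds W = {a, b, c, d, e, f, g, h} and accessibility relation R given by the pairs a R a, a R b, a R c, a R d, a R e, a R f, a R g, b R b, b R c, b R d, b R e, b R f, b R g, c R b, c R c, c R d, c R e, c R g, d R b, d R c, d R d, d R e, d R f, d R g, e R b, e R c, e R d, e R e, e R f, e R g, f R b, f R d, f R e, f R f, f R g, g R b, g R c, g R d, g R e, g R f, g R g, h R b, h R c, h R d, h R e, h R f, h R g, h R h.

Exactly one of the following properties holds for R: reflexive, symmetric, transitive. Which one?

reflexive

Reflexive: yes — every world is R-related to itself.
Symmetric: no — a R b but not b R a.
Transitive: no — c R b and b R f, but not c R f.
Only reflexive holds.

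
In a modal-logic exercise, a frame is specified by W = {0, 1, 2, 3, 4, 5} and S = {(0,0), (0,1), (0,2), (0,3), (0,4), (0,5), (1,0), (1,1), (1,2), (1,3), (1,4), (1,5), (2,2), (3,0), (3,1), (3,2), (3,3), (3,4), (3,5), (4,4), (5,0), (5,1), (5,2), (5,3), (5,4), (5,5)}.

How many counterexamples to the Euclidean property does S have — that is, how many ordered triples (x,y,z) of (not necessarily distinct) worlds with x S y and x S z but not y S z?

40

Enumerating: (0,2,0), (0,2,1), (0,2,3), (0,2,4), (0,2,5), (0,4,0), (0,4,1), (0,4,2), (0,4,3), (0,4,5), (1,2,0), (1,2,1), … and 28 more.
Total: 40.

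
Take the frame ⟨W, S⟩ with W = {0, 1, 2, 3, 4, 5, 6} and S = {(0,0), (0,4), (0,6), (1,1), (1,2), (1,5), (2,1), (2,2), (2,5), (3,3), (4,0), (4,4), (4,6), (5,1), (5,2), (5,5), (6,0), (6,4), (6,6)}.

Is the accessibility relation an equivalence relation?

Yes

Reflexive: yes — every world is S-related to itself.
Symmetric: yes — every pair in S has its reverse in S.
Transitive: yes — every two-step S-path is closed by a direct edge.
So S is an equivalence relation.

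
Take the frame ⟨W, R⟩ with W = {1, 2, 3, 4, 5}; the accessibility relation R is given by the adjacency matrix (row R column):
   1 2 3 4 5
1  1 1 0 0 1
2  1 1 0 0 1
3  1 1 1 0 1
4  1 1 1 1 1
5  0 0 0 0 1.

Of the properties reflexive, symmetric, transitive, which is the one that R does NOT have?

symmetric

Reflexive: yes — every world is R-related to itself.
Symmetric: no — 1 R 5 but not 5 R 1.
Transitive: yes — every two-step R-path is closed by a direct edge.
Only symmetric fails.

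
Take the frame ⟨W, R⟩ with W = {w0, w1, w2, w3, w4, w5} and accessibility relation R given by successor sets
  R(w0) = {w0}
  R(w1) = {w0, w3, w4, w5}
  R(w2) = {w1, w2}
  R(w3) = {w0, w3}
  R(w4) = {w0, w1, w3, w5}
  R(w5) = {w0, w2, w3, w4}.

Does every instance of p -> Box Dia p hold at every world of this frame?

No

The schema B characterises exactly the symmetric frames.
Symmetric: no — w1 R w0 but not w0 R w1.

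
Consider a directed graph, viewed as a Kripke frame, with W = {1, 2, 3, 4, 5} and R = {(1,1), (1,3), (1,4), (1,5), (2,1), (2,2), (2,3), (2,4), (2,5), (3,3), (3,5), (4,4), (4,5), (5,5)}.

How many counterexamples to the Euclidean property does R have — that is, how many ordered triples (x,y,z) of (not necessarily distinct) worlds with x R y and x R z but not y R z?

Enumerating: (1,3,1), (1,3,4), (1,4,1), (1,4,3), (1,5,1), (1,5,3), (1,5,4), (2,1,2), (2,3,1), (2,3,2), (2,3,4), (2,4,1), … and 8 more.
Total: 20.

20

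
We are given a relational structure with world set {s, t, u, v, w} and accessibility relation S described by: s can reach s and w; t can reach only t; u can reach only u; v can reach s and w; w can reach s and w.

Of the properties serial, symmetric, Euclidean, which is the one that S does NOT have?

Serial: yes — every world has a successor (e.g. s S s).
Symmetric: no — v S s but not s S v.
Euclidean: yes — any two successors of a common world are S-related.
Only symmetric fails.

symmetric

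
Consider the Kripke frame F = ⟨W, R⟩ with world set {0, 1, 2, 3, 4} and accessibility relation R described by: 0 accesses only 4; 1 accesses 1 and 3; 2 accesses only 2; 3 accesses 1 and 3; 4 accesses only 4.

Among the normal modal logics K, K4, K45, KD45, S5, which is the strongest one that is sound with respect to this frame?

Transitive (axiom 4): yes — every two-step R-path is closed by a direct edge.
Euclidean (axiom 5): yes — any two successors of a common world are R-related.
Serial (axiom D): yes — every world has a successor (e.g. 0 R 4).
Reflexive (axiom T): no — 0 is not related to itself.
So F validates K, K4, K45, KD45; S5 would additionally require R to be reflexive. The strongest is KD45.

KD45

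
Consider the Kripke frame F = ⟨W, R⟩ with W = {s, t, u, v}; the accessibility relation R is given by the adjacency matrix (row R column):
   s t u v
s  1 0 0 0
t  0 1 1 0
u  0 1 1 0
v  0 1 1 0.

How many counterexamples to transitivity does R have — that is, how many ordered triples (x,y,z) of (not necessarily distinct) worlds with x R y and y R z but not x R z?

0

R is transitive; there are no such tuples.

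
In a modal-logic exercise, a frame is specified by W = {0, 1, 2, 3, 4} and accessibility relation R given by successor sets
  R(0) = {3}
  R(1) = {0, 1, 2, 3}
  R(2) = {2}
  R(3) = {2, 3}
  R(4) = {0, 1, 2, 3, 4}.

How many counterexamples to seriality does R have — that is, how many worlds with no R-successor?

R is serial; there are no such worlds.

0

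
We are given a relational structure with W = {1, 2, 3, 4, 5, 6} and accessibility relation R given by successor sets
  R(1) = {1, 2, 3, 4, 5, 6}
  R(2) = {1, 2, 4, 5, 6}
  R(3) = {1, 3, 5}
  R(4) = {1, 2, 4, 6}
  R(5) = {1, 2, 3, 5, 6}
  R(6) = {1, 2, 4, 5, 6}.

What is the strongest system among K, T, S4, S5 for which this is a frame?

T

Reflexive (axiom T): yes — every world is R-related to itself.
Transitive (axiom 4): no — 2 R 1 and 1 R 3, but not 2 R 3.
Euclidean (axiom 5): no — 1 R 2 and 1 R 3, but not 2 R 3.
So F validates K, T; S4 would additionally require R to be transitive. The strongest is T.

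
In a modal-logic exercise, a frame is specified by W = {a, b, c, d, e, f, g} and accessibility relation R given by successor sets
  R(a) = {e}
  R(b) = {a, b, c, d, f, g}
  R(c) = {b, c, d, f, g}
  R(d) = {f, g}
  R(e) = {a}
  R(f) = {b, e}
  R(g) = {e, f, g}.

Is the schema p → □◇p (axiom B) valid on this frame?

By correspondence theory, B is valid on a frame iff R is symmetric.
Symmetric: no — b R a but not a R b.

No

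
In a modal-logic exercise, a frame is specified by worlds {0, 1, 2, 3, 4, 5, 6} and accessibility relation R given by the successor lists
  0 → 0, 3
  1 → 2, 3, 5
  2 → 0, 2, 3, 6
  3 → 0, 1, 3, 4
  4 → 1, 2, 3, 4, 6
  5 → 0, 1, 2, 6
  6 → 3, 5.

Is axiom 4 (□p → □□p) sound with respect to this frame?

No

By correspondence theory, 4 is valid on a frame iff R is transitive.
Transitive: no — 0 R 3 and 3 R 1, but not 0 R 1.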